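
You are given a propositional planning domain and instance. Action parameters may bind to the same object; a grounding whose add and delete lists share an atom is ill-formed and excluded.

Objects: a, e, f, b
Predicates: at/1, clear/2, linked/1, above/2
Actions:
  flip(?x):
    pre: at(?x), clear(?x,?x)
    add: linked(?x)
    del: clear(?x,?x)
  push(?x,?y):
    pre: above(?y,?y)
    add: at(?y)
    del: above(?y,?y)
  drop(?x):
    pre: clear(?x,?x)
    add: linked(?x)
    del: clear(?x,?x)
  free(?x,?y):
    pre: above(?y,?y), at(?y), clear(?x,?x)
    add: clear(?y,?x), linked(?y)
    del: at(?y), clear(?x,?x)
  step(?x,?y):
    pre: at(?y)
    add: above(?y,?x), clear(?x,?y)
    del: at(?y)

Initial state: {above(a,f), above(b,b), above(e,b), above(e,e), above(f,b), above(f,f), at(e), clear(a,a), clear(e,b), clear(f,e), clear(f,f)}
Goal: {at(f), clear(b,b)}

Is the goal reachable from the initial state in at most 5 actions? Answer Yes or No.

1. push(a,f)  →  {above(a,f), above(b,b), above(e,b), above(e,e), above(f,b), at(e), at(f), clear(a,a), clear(e,b), clear(f,e), clear(f,f)}
2. push(a,b)  →  {above(a,f), above(e,b), above(e,e), above(f,b), at(b), at(e), at(f), clear(a,a), clear(e,b), clear(f,e), clear(f,f)}
3. step(b,b)  →  {above(a,f), above(b,b), above(e,b), above(e,e), above(f,b), at(e), at(f), clear(a,a), clear(b,b), clear(e,b), clear(f,e), clear(f,f)}
optimal plan length = 3; 3 ≤ 5

Yes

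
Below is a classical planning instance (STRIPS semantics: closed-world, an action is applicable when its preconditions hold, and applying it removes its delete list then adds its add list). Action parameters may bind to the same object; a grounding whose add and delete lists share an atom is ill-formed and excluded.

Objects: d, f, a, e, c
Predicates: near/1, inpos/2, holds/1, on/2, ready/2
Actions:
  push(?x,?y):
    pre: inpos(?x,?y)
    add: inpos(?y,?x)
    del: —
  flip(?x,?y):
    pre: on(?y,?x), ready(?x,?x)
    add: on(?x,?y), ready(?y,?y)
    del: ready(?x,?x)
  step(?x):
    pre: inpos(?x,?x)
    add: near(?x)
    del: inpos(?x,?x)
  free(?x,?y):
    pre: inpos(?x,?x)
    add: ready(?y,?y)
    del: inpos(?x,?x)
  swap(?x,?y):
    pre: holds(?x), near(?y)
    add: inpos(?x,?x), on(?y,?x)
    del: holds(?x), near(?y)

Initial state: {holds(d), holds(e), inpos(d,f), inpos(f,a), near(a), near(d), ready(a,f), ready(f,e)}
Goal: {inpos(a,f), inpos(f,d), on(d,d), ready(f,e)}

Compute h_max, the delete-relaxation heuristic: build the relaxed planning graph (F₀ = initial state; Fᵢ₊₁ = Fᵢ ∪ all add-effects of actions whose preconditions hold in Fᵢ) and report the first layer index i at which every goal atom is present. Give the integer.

1

F0 = init (8 atoms)
F1 = F0 ∪ {inpos(a,f), inpos(d,d), inpos(e,e), inpos(f,d), on(a,d), on(a,e), on(d,d), on(d,e)}  (16 atoms)
goal ⊆ F1  ⇒  h_max = 1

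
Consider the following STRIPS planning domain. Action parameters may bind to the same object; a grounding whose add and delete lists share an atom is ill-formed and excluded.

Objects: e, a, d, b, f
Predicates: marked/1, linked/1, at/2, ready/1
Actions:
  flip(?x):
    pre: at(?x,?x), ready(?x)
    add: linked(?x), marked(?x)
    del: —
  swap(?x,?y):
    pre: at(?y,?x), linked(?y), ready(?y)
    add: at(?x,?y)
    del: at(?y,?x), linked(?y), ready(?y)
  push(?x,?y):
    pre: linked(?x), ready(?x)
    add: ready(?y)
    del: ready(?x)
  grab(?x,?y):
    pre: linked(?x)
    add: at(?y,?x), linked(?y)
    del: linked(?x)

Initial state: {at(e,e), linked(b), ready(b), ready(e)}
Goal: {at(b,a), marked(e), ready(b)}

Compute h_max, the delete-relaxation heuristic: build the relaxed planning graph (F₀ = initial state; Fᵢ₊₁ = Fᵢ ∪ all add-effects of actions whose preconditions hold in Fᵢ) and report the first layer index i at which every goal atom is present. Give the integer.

F0 = init (4 atoms)
F1 = F0 ∪ {at(a,b), at(d,b), at(e,b), at(f,b), linked(a), linked(d), linked(e), linked(f), marked(e), ready(a), ready(d), ready(f)}  (16 atoms)
F2 = F1 ∪ {at(a,d), at(a,e), at(a,f), at(b,a), at(b,d), at(b,e), at(b,f), at(d,a), at(d,e), at(d,f), at(e,a), at(e,d), at(e,f), at(f,a), at(f,d), at(f,e)}  (32 atoms)
goal ⊆ F2  ⇒  h_max = 2

2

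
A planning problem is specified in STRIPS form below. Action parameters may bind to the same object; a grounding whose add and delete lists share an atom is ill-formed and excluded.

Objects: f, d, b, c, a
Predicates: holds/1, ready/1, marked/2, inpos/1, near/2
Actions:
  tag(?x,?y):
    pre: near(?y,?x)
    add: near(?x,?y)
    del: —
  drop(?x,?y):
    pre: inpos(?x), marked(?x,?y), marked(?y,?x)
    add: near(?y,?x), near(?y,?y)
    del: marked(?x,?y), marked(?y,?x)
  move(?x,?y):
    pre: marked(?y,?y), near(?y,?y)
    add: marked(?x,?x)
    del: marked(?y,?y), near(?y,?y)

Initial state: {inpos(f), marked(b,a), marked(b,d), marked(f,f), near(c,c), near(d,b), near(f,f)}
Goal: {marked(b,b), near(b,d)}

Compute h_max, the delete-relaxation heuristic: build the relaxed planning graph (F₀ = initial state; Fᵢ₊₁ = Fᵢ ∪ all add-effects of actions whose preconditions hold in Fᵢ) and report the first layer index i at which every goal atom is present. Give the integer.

1

F0 = init (7 atoms)
F1 = F0 ∪ {marked(a,a), marked(b,b), marked(c,c), marked(d,d), near(b,d)}  (12 atoms)
goal ⊆ F1  ⇒  h_max = 1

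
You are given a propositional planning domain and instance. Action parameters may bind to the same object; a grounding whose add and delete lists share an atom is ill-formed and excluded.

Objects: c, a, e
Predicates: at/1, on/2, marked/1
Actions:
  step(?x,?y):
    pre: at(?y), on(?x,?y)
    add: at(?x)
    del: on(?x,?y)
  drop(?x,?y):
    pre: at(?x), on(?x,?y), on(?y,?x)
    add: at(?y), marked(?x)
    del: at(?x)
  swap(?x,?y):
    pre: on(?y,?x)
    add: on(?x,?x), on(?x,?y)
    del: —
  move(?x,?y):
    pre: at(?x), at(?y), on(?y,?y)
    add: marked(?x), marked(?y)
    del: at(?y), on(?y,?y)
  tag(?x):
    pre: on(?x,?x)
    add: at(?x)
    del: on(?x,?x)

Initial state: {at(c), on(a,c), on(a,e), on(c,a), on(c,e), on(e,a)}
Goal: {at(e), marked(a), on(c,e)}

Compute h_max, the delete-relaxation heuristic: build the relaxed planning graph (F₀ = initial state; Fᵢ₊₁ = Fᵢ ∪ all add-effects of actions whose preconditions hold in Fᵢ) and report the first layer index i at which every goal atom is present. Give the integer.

F0 = init (6 atoms)
F1 = F0 ∪ {at(a), marked(c), on(a,a), on(c,c), on(e,c), on(e,e)}  (12 atoms)
F2 = F1 ∪ {at(e), marked(a)}  (14 atoms)
goal ⊆ F2  ⇒  h_max = 2

2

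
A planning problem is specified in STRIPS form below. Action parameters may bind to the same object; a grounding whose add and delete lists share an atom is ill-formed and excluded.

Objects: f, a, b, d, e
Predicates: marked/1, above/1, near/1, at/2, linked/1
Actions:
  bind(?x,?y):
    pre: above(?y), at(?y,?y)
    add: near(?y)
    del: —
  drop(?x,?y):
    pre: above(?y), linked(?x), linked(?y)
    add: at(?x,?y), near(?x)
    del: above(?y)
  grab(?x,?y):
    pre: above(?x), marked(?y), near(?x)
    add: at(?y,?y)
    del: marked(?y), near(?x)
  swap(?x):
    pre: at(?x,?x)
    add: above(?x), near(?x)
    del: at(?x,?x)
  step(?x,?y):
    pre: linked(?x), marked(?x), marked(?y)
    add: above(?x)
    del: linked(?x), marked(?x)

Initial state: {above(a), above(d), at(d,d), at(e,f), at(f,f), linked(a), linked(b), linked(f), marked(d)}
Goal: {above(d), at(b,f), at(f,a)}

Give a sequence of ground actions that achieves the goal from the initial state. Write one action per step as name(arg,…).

drop(f,a); swap(f); drop(b,f)

1. drop(f,a)  →  {above(d), at(d,d), at(e,f), at(f,a), at(f,f), linked(a), linked(b), linked(f), marked(d), near(f)}
2. swap(f)  →  {above(d), above(f), at(d,d), at(e,f), at(f,a), linked(a), linked(b), linked(f), marked(d), near(f)}
3. drop(b,f)  →  {above(d), at(b,f), at(d,d), at(e,f), at(f,a), linked(a), linked(b), linked(f), marked(d), near(b), near(f)}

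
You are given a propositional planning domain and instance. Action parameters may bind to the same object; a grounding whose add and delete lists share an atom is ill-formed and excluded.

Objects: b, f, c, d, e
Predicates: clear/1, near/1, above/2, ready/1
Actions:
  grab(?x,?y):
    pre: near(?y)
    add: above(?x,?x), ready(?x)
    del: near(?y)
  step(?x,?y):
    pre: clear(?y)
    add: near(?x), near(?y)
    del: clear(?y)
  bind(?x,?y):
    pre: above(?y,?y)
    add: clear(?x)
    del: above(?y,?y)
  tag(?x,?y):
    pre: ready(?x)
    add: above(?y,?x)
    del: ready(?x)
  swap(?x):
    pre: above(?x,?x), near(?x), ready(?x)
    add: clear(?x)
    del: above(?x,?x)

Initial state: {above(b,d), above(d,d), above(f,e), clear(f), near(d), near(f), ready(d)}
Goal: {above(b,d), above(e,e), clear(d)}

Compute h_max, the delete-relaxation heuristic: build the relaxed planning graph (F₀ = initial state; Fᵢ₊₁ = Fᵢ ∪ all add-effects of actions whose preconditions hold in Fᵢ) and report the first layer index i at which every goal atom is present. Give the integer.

1

F0 = init (7 atoms)
F1 = F0 ∪ {above(b,b), above(c,c), above(c,d), above(e,d), above(e,e), above(f,d), above(f,f), clear(b), clear(c), clear(d), clear(e), near(b), near(c), near(e), ready(b), ready(c), ready(e), ready(f)}  (25 atoms)
goal ⊆ F1  ⇒  h_max = 1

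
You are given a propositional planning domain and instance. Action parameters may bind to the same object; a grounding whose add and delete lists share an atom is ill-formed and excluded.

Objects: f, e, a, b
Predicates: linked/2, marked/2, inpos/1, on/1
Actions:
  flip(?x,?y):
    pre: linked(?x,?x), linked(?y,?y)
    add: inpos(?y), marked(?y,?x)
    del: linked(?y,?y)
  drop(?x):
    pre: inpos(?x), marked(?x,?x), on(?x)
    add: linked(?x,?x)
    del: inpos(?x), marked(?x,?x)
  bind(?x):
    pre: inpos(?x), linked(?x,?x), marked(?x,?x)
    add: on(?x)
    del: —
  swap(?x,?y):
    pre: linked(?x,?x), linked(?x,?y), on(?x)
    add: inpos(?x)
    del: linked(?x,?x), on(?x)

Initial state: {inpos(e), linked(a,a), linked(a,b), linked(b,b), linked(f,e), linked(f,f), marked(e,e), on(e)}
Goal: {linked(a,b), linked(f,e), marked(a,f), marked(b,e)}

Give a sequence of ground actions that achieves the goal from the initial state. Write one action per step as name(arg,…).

1. flip(f,a)  →  {inpos(a), inpos(e), linked(a,b), linked(b,b), linked(f,e), linked(f,f), marked(a,f), marked(e,e), on(e)}
2. drop(e)  →  {inpos(a), linked(a,b), linked(b,b), linked(e,e), linked(f,e), linked(f,f), marked(a,f), on(e)}
3. flip(e,b)  →  {inpos(a), inpos(b), linked(a,b), linked(e,e), linked(f,e), linked(f,f), marked(a,f), marked(b,e), on(e)}

flip(f,a); drop(e); flip(e,b)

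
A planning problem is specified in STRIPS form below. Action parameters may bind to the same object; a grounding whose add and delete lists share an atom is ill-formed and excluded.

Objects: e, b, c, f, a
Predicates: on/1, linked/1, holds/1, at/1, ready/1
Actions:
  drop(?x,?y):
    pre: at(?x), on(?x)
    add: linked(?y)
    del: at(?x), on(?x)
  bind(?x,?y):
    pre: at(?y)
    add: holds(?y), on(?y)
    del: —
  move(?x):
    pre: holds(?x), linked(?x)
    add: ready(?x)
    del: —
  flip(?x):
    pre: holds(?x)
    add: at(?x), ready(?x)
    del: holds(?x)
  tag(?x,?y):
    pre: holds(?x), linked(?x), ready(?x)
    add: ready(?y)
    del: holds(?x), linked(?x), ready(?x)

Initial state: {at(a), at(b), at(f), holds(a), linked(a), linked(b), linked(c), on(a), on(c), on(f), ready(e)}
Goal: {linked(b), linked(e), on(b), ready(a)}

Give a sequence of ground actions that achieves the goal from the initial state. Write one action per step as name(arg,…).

1. drop(f,e)  →  {at(a), at(b), holds(a), linked(a), linked(b), linked(c), linked(e), on(a), on(c), ready(e)}
2. bind(e,b)  →  {at(a), at(b), holds(a), holds(b), linked(a), linked(b), linked(c), linked(e), on(a), on(b), on(c), ready(e)}
3. move(a)  →  {at(a), at(b), holds(a), holds(b), linked(a), linked(b), linked(c), linked(e), on(a), on(b), on(c), ready(a), ready(e)}

drop(f,e); bind(e,b); move(a)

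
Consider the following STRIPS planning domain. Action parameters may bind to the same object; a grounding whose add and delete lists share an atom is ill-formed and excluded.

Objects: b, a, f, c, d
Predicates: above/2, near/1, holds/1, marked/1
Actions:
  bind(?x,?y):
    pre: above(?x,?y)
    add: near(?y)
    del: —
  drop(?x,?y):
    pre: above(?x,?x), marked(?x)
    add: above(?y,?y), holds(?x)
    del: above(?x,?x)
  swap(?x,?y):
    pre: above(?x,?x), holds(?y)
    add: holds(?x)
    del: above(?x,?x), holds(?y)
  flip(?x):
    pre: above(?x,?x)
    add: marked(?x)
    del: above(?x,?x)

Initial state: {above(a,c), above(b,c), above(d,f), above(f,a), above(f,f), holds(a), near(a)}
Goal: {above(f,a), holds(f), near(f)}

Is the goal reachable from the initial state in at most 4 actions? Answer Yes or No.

1. bind(f,f)  →  {above(a,c), above(b,c), above(d,f), above(f,a), above(f,f), holds(a), near(a), near(f)}
2. swap(f,a)  →  {above(a,c), above(b,c), above(d,f), above(f,a), holds(f), near(a), near(f)}
optimal plan length = 2; 2 ≤ 4

Yes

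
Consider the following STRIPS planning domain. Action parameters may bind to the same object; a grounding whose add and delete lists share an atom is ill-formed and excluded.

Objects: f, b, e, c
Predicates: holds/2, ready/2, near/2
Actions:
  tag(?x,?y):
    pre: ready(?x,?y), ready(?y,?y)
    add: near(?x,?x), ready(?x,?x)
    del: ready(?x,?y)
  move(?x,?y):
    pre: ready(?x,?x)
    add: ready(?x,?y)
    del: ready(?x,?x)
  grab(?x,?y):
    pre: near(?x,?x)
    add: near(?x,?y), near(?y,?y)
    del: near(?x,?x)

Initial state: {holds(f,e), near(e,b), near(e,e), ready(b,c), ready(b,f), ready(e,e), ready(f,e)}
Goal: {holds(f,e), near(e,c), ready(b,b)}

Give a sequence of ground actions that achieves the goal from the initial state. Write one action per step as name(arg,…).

tag(f,e); tag(b,f); grab(e,c)

1. tag(f,e)  →  {holds(f,e), near(e,b), near(e,e), near(f,f), ready(b,c), ready(b,f), ready(e,e), ready(f,f)}
2. tag(b,f)  →  {holds(f,e), near(b,b), near(e,b), near(e,e), near(f,f), ready(b,b), ready(b,c), ready(e,e), ready(f,f)}
3. grab(e,c)  →  {holds(f,e), near(b,b), near(c,c), near(e,b), near(e,c), near(f,f), ready(b,b), ready(b,c), ready(e,e), ready(f,f)}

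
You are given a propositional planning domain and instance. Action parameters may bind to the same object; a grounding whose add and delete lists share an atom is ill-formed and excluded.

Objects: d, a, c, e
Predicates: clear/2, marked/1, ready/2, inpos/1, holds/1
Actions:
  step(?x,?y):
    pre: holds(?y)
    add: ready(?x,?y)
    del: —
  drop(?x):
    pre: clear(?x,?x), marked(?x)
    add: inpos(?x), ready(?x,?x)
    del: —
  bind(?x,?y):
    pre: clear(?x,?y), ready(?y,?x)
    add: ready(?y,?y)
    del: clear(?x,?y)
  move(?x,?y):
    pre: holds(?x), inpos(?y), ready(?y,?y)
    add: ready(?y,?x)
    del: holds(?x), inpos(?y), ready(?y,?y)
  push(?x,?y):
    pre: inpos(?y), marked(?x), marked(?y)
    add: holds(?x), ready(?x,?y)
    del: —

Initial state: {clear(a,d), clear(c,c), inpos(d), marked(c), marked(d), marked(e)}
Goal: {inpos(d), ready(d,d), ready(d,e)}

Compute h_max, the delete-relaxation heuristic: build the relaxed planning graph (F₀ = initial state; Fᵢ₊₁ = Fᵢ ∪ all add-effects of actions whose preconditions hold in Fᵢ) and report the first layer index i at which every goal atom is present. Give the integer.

F0 = init (6 atoms)
F1 = F0 ∪ {holds(c), holds(d), holds(e), inpos(c), ready(c,c), ready(c,d), ready(d,d), ready(e,d)}  (14 atoms)
F2 = F1 ∪ {ready(a,c), ready(a,d), ready(a,e), ready(c,e), ready(d,c), ready(d,e), ready(e,c), ready(e,e)}  (22 atoms)
goal ⊆ F2  ⇒  h_max = 2

2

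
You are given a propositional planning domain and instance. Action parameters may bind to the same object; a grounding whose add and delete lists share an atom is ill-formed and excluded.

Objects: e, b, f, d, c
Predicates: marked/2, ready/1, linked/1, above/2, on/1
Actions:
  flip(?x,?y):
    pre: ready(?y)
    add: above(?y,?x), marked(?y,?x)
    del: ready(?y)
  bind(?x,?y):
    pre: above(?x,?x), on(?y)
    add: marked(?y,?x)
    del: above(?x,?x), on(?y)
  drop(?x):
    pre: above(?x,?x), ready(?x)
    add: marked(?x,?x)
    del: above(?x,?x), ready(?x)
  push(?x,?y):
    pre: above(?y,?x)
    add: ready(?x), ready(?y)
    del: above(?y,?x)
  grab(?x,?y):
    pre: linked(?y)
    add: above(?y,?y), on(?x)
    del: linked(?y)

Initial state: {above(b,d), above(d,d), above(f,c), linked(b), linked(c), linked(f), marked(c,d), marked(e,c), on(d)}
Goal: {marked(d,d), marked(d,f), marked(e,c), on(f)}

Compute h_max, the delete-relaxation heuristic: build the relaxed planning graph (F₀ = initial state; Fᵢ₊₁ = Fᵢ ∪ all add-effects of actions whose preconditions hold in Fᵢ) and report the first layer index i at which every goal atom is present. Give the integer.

F0 = init (9 atoms)
F1 = F0 ∪ {above(b,b), above(c,c), above(f,f), marked(d,d), on(b), on(c), on(e), on(f), ready(b), ready(c), ready(d), ready(f)}  (21 atoms)
F2 = F1 ∪ {above(b,c), above(b,e), above(b,f), above(c,b), above(c,d), above(c,e), above(c,f), above(d,b), above(d,c), above(d,e), above(d,f), above(f,b), above(f,d), above(f,e), marked(b,b), marked(b,c), marked(b,d), marked(b,e), marked(b,f), marked(c,b), marked(c,c), marked(c,e), marked(c,f), marked(d,b), marked(d,c), marked(d,e), marked(d,f), marked(e,b), marked(e,d), marked(e,f), marked(f,b), marked(f,c), marked(f,d), marked(f,e), marked(f,f)}  (56 atoms)
goal ⊆ F2  ⇒  h_max = 2

2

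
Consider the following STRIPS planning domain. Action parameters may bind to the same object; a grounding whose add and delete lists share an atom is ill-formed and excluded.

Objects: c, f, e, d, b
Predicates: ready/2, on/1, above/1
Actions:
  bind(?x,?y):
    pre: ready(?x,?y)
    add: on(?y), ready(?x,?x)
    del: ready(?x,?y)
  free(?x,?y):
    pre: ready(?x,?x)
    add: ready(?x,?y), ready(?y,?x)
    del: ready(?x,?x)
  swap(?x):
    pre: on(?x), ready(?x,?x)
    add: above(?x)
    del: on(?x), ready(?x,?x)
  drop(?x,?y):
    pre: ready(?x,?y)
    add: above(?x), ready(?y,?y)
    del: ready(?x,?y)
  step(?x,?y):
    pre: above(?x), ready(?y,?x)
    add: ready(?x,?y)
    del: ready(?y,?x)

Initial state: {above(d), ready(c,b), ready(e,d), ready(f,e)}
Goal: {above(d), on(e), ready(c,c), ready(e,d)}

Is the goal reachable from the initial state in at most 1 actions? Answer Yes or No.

1. bind(c,b)  →  {above(d), on(b), ready(c,c), ready(e,d), ready(f,e)}
2. bind(f,e)  →  {above(d), on(b), on(e), ready(c,c), ready(e,d), ready(f,f)}
optimal plan length = 2; 2 > 1

No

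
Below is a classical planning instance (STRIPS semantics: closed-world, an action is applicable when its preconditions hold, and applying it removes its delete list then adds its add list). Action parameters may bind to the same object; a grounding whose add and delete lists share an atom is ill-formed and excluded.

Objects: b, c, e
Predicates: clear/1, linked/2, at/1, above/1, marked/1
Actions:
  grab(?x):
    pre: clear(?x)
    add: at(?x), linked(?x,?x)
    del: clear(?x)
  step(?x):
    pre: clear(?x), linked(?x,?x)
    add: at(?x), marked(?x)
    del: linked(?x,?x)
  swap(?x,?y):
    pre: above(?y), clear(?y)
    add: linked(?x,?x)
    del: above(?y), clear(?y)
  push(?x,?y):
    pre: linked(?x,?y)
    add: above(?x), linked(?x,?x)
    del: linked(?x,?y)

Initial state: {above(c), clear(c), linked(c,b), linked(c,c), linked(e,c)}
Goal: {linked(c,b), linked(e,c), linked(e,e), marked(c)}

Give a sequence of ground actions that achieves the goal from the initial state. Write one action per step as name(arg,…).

1. step(c)  →  {above(c), at(c), clear(c), linked(c,b), linked(e,c), marked(c)}
2. swap(e,c)  →  {at(c), linked(c,b), linked(e,c), linked(e,e), marked(c)}

step(c); swap(e,c)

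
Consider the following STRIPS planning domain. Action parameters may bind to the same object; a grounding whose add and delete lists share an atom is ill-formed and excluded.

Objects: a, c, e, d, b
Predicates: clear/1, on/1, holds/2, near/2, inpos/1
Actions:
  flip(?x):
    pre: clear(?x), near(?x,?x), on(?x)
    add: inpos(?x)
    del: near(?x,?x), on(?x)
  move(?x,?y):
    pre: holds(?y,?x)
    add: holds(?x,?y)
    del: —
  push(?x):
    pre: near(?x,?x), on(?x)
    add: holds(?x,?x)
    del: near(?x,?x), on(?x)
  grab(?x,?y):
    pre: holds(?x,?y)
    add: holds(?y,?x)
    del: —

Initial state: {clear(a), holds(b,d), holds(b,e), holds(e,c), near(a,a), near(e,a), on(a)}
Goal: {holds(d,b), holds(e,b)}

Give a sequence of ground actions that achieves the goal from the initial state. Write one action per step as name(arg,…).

move(e,b); move(d,b)

1. move(e,b)  →  {clear(a), holds(b,d), holds(b,e), holds(e,b), holds(e,c), near(a,a), near(e,a), on(a)}
2. move(d,b)  →  {clear(a), holds(b,d), holds(b,e), holds(d,b), holds(e,b), holds(e,c), near(a,a), near(e,a), on(a)}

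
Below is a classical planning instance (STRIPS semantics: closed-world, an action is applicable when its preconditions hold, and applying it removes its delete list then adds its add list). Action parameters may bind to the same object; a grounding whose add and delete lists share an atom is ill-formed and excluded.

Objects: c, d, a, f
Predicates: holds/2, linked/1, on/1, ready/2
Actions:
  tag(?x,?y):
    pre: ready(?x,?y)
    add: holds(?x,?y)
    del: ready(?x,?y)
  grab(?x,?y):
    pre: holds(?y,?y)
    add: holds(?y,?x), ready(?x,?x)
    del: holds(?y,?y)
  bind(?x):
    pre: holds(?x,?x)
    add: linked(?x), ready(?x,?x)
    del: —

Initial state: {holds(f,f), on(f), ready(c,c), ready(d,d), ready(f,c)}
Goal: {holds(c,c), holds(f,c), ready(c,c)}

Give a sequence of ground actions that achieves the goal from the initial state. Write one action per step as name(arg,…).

1. tag(c,c)  →  {holds(c,c), holds(f,f), on(f), ready(d,d), ready(f,c)}
2. grab(c,f)  →  {holds(c,c), holds(f,c), on(f), ready(c,c), ready(d,d), ready(f,c)}

tag(c,c); grab(c,f)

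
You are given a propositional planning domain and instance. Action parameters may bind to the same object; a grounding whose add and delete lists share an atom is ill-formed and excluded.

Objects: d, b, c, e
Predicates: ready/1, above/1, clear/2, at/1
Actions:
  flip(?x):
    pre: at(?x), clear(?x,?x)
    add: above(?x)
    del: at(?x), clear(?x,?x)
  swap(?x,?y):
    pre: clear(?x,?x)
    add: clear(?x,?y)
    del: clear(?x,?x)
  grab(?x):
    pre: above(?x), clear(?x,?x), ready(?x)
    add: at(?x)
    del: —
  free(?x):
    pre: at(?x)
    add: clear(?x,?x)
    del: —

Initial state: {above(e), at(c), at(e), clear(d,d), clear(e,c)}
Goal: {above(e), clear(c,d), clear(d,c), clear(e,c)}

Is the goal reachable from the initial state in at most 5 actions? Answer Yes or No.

1. swap(d,c)  →  {above(e), at(c), at(e), clear(d,c), clear(e,c)}
2. free(c)  →  {above(e), at(c), at(e), clear(c,c), clear(d,c), clear(e,c)}
3. swap(c,d)  →  {above(e), at(c), at(e), clear(c,d), clear(d,c), clear(e,c)}
optimal plan length = 3; 3 ≤ 5

Yes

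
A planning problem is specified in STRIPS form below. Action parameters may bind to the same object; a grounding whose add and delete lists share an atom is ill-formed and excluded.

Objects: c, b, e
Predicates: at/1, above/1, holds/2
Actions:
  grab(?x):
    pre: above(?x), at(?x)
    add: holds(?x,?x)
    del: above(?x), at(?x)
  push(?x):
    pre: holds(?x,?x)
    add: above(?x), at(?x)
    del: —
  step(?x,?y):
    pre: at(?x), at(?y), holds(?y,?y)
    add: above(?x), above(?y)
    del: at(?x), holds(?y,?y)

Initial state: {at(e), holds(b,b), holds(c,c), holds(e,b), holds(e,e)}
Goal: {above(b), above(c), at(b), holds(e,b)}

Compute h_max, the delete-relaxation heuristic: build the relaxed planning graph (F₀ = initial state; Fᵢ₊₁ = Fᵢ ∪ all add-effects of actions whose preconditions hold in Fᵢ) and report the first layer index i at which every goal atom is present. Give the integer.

1

F0 = init (5 atoms)
F1 = F0 ∪ {above(b), above(c), above(e), at(b), at(c)}  (10 atoms)
goal ⊆ F1  ⇒  h_max = 1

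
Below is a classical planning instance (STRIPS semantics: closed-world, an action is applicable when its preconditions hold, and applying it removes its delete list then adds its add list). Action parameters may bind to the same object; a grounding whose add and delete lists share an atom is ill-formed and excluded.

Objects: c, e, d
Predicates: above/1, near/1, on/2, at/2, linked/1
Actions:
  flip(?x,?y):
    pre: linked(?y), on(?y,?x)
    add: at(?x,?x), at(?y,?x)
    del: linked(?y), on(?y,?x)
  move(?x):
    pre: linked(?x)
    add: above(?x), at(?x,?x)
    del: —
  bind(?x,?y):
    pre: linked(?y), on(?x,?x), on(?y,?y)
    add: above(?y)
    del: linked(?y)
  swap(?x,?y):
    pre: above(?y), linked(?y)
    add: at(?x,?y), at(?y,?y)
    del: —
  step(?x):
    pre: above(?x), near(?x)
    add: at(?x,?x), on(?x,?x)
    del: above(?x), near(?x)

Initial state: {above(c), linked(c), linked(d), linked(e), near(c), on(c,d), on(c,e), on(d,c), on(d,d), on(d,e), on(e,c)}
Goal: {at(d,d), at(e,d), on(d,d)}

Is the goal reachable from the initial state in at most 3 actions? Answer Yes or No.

Yes

1. move(d)  →  {above(c), above(d), at(d,d), linked(c), linked(d), linked(e), near(c), on(c,d), on(c,e), on(d,c), on(d,d), on(d,e), on(e,c)}
2. swap(e,d)  →  {above(c), above(d), at(d,d), at(e,d), linked(c), linked(d), linked(e), near(c), on(c,d), on(c,e), on(d,c), on(d,d), on(d,e), on(e,c)}
optimal plan length = 2; 2 ≤ 3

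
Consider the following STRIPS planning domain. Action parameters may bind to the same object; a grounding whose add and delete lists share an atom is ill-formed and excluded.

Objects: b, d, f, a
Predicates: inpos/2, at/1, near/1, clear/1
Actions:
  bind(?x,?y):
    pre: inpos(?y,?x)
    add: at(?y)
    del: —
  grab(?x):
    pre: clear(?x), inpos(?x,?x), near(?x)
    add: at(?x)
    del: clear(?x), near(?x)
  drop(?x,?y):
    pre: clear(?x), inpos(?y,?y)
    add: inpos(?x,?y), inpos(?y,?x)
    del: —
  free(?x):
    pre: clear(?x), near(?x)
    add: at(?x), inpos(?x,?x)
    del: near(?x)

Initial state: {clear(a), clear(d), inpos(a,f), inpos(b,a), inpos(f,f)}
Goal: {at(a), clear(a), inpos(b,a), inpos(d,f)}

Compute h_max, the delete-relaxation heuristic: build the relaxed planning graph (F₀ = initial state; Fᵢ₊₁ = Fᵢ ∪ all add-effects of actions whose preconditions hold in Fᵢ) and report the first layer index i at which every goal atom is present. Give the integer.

1

F0 = init (5 atoms)
F1 = F0 ∪ {at(a), at(b), at(f), inpos(d,f), inpos(f,a), inpos(f,d)}  (11 atoms)
goal ⊆ F1  ⇒  h_max = 1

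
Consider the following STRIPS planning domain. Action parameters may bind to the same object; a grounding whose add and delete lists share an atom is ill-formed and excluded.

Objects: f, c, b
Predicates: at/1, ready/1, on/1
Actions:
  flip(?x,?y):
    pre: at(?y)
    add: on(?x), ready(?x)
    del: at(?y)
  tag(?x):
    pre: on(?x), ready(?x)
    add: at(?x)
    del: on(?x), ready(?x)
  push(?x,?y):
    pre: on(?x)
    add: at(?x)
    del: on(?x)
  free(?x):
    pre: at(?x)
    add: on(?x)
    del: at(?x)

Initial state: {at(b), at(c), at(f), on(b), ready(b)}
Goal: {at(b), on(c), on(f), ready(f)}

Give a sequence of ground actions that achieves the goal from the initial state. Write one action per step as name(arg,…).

flip(f,f); flip(c,c)

1. flip(f,f)  →  {at(b), at(c), on(b), on(f), ready(b), ready(f)}
2. flip(c,c)  →  {at(b), on(b), on(c), on(f), ready(b), ready(c), ready(f)}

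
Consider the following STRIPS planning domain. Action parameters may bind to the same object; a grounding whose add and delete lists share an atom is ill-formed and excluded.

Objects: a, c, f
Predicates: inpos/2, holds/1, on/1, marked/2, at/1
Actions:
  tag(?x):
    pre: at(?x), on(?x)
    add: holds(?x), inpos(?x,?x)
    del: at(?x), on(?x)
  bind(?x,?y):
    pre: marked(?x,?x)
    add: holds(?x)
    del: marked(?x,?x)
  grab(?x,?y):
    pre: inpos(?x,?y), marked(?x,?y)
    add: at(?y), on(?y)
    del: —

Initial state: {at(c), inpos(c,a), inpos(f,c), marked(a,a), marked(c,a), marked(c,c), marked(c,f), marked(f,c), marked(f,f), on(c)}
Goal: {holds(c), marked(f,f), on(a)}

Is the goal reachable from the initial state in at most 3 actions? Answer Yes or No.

1. tag(c)  →  {holds(c), inpos(c,a), inpos(c,c), inpos(f,c), marked(a,a), marked(c,a), marked(c,c), marked(c,f), marked(f,c), marked(f,f)}
2. grab(c,a)  →  {at(a), holds(c), inpos(c,a), inpos(c,c), inpos(f,c), marked(a,a), marked(c,a), marked(c,c), marked(c,f), marked(f,c), marked(f,f), on(a)}
optimal plan length = 2; 2 ≤ 3

Yes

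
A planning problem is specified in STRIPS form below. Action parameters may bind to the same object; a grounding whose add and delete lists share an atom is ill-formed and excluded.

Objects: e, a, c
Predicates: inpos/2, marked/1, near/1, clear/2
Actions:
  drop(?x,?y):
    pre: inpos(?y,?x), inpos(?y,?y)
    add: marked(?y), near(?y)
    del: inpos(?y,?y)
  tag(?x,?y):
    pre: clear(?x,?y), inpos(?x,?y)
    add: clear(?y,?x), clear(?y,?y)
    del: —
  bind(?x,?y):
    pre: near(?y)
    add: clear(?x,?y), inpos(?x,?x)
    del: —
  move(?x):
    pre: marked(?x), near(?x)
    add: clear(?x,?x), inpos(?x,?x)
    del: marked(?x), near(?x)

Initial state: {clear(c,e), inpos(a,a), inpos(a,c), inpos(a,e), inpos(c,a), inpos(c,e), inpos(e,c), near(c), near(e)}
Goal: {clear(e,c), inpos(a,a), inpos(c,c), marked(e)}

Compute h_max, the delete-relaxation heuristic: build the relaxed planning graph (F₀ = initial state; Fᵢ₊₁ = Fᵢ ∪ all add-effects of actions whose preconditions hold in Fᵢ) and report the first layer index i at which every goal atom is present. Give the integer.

2

F0 = init (9 atoms)
F1 = F0 ∪ {clear(a,c), clear(a,e), clear(c,c), clear(e,c), clear(e,e), inpos(c,c), inpos(e,e), marked(a), near(a)}  (18 atoms)
F2 = F1 ∪ {clear(a,a), clear(c,a), clear(e,a), marked(c), marked(e)}  (23 atoms)
goal ⊆ F2  ⇒  h_max = 2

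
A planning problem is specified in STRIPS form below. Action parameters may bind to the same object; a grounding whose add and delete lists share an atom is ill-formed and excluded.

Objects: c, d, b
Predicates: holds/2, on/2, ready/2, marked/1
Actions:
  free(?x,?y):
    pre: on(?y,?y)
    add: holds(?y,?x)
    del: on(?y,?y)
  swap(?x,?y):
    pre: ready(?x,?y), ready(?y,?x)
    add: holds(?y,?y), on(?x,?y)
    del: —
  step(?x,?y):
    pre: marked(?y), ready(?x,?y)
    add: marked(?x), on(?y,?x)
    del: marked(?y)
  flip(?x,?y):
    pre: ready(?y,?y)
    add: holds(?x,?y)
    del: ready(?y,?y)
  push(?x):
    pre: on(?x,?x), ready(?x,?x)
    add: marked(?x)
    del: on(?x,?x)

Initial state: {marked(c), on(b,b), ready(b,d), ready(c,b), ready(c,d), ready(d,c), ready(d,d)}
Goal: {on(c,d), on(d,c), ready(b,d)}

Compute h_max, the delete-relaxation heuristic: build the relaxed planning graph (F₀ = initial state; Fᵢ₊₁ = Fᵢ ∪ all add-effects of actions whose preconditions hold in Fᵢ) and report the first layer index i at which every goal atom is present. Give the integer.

1

F0 = init (7 atoms)
F1 = F0 ∪ {holds(b,b), holds(b,c), holds(b,d), holds(c,c), holds(c,d), holds(d,d), marked(d), on(c,d), on(d,c), on(d,d)}  (17 atoms)
goal ⊆ F1  ⇒  h_max = 1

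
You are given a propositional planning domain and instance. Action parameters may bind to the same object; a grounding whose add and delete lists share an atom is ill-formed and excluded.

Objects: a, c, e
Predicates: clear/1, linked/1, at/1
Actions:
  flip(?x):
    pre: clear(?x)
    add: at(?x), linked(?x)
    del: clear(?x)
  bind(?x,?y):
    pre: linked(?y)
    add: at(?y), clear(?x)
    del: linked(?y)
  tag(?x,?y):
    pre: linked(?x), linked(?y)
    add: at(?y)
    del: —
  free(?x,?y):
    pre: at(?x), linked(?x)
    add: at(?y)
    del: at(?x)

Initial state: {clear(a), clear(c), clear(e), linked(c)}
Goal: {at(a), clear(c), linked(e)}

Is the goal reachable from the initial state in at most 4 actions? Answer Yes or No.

Yes

1. flip(a)  →  {at(a), clear(c), clear(e), linked(a), linked(c)}
2. flip(e)  →  {at(a), at(e), clear(c), linked(a), linked(c), linked(e)}
optimal plan length = 2; 2 ≤ 4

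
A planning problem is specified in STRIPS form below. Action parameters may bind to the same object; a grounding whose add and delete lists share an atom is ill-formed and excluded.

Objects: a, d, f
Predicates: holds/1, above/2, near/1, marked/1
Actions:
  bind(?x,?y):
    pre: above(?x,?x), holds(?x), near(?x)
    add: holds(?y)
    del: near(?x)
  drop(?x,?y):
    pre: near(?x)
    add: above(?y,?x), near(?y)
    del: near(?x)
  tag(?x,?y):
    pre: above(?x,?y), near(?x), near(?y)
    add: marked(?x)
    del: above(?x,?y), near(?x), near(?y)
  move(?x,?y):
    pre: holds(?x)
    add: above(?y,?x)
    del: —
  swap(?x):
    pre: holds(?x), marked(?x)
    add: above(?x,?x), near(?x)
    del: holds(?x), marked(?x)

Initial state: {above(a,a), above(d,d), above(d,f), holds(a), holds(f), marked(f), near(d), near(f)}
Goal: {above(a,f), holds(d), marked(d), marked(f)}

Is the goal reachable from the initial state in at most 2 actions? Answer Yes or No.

No

1. drop(f,a)  →  {above(a,a), above(a,f), above(d,d), above(d,f), holds(a), holds(f), marked(f), near(a), near(d)}
2. bind(a,d)  →  {above(a,a), above(a,f), above(d,d), above(d,f), holds(a), holds(d), holds(f), marked(f), near(d)}
3. tag(d,d)  →  {above(a,a), above(a,f), above(d,f), holds(a), holds(d), holds(f), marked(d), marked(f)}
optimal plan length = 3; 3 > 2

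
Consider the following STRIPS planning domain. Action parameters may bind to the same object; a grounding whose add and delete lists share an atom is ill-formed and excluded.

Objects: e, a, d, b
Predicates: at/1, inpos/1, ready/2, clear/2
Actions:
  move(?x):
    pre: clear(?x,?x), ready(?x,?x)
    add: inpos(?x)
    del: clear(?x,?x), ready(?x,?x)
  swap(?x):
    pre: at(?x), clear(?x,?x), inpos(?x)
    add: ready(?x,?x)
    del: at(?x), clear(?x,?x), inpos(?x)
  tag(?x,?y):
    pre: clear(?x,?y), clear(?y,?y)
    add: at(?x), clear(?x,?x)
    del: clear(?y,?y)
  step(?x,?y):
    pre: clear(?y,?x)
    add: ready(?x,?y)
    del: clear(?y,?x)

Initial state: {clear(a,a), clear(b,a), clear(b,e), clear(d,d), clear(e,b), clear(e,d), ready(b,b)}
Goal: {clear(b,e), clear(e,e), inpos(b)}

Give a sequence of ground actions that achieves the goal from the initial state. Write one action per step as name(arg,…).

tag(e,d); tag(b,a); move(b)

1. tag(e,d)  →  {at(e), clear(a,a), clear(b,a), clear(b,e), clear(e,b), clear(e,d), clear(e,e), ready(b,b)}
2. tag(b,a)  →  {at(b), at(e), clear(b,a), clear(b,b), clear(b,e), clear(e,b), clear(e,d), clear(e,e), ready(b,b)}
3. move(b)  →  {at(b), at(e), clear(b,a), clear(b,e), clear(e,b), clear(e,d), clear(e,e), inpos(b)}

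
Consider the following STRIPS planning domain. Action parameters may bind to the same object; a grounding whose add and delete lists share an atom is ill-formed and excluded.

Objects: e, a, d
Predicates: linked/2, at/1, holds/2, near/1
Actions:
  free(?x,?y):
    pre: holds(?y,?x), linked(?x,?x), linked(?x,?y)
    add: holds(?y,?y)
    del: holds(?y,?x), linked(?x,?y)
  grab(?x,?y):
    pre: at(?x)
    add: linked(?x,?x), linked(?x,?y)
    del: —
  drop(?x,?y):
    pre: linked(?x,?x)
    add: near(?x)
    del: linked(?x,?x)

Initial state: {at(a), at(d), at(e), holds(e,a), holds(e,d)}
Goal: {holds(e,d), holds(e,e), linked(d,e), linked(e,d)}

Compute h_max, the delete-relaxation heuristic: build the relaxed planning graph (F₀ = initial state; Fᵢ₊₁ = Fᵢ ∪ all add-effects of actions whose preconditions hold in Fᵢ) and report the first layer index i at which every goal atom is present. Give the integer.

2

F0 = init (5 atoms)
F1 = F0 ∪ {linked(a,a), linked(a,d), linked(a,e), linked(d,a), linked(d,d), linked(d,e), linked(e,a), linked(e,d), linked(e,e)}  (14 atoms)
F2 = F1 ∪ {holds(e,e), near(a), near(d), near(e)}  (18 atoms)
goal ⊆ F2  ⇒  h_max = 2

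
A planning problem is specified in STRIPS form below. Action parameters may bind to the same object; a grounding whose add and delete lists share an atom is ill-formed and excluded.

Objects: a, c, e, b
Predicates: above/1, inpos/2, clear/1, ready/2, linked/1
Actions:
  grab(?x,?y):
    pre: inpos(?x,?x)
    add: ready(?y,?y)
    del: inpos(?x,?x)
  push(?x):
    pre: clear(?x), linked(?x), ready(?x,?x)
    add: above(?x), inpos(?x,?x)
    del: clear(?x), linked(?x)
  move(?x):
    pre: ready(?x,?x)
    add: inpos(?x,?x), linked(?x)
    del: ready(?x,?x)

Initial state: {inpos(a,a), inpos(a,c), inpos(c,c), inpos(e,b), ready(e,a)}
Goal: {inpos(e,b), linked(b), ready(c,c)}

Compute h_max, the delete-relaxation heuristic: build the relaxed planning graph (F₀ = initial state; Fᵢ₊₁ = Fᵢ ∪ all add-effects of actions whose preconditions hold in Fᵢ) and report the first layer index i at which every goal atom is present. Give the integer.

2

F0 = init (5 atoms)
F1 = F0 ∪ {ready(a,a), ready(b,b), ready(c,c), ready(e,e)}  (9 atoms)
F2 = F1 ∪ {inpos(b,b), inpos(e,e), linked(a), linked(b), linked(c), linked(e)}  (15 atoms)
goal ⊆ F2  ⇒  h_max = 2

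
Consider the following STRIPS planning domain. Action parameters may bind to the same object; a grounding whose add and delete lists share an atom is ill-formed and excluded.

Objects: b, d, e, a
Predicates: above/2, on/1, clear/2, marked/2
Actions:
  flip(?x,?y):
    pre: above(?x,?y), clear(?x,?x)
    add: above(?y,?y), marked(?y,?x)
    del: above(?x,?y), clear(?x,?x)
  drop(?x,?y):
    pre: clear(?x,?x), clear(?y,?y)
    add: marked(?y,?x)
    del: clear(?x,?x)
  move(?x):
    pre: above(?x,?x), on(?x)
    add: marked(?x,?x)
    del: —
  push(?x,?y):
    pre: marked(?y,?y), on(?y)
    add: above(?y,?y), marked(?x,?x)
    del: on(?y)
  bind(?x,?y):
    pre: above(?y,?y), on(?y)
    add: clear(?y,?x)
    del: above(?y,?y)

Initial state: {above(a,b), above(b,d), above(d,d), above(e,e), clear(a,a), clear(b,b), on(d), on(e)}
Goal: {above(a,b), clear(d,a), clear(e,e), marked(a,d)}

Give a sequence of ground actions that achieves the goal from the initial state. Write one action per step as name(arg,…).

bind(d,d); flip(b,d); drop(d,a); bind(e,e); bind(a,d)

1. bind(d,d)  →  {above(a,b), above(b,d), above(e,e), clear(a,a), clear(b,b), clear(d,d), on(d), on(e)}
2. flip(b,d)  →  {above(a,b), above(d,d), above(e,e), clear(a,a), clear(d,d), marked(d,b), on(d), on(e)}
3. drop(d,a)  →  {above(a,b), above(d,d), above(e,e), clear(a,a), marked(a,d), marked(d,b), on(d), on(e)}
4. bind(e,e)  →  {above(a,b), above(d,d), clear(a,a), clear(e,e), marked(a,d), marked(d,b), on(d), on(e)}
5. bind(a,d)  →  {above(a,b), clear(a,a), clear(d,a), clear(e,e), marked(a,d), marked(d,b), on(d), on(e)}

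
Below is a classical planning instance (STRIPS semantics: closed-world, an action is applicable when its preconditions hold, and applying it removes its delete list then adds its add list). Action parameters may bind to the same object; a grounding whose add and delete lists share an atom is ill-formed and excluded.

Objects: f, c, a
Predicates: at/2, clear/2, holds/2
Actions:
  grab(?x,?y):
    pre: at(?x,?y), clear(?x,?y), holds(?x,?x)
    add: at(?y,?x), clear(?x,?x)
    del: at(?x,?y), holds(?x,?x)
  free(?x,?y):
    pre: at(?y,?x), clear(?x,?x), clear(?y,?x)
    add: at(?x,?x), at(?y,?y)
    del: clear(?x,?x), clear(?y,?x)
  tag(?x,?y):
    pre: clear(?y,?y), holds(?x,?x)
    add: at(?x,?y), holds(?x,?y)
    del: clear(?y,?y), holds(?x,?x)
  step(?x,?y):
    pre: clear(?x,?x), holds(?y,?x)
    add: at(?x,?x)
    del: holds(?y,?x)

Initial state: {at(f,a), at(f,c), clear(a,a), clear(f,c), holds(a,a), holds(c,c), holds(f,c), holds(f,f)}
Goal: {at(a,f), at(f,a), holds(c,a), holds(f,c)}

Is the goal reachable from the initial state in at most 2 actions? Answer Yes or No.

1. grab(f,c)  →  {at(c,f), at(f,a), clear(a,a), clear(f,c), clear(f,f), holds(a,a), holds(c,c), holds(f,c)}
2. tag(c,a)  →  {at(c,a), at(c,f), at(f,a), clear(f,c), clear(f,f), holds(a,a), holds(c,a), holds(f,c)}
3. tag(a,f)  →  {at(a,f), at(c,a), at(c,f), at(f,a), clear(f,c), holds(a,f), holds(c,a), holds(f,c)}
optimal plan length = 3; 3 > 2

No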